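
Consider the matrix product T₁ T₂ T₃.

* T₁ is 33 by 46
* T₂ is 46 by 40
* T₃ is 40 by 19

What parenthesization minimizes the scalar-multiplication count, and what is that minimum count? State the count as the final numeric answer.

63802

(T₁ (T₂ T₃)): cost 63802.
((T₁ T₂) T₃): cost 85800.
Optimal: (T₁ (T₂ T₃)) with cost 63802.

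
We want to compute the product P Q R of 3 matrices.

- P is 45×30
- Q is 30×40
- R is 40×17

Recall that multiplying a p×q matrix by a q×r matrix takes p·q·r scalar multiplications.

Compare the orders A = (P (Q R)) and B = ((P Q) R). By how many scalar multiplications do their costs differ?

Order A = (P (Q R)): (Q R): 30×40 by 40×17 → 30×17, cost 30·40·17 = 20400; (P (Q R)): 45×30 by 30×17 → 45×17, cost 45·30·17 = 22950; cumulative 43350. Total 43350.
Order B = ((P Q) R): (P Q): 45×30 by 30×40 → 45×40, cost 45·30·40 = 54000; ((P Q) R): 45×40 by 40×17 → 45×17, cost 45·40·17 = 30600; cumulative 84600. Total 84600.
Difference: |43350 − 84600| = 41250.

41250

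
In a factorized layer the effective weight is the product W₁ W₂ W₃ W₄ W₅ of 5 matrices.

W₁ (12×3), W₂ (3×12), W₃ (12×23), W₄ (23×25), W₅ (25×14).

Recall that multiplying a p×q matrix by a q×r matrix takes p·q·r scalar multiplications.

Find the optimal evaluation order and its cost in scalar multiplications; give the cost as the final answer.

4107

Adjacent pairs: W₁W₂ = 12·3·12 = 432; W₂W₃ = 3·12·23 = 828; W₃W₄ = 12·23·25 = 6900; W₄W₅ = 23·25·14 = 8050.
Length 3: W₁..W₃: k=1: 0+828+12·3·23=1656; k=2: 432+0+12·12·23=3744 → min 1656 | W₂..W₄: k=2: 0+6900+3·12·25=7800; k=3: 828+0+3·23·25=2553 → min 2553 | W₃..W₅: k=3: 0+8050+12·23·14=11914; k=4: 6900+0+12·25·14=11100 → min 11100.
Length 4: W₁..W₄: k=1: 0+2553+12·3·25=3453; k=2: 432+6900+12·12·25=10932; k=3: 1656+0+12·23·25=8556 → min 3453 | W₂..W₅: k=2: 0+11100+3·12·14=11604; k=3: 828+8050+3·23·14=9844; k=4: 2553+0+3·25·14=3603 → min 3603.
Length 5: W₁..W₅: k=1: 0+3603+12·3·14=4107; k=2: 432+11100+12·12·14=13548; k=3: 1656+8050+12·23·14=13570; k=4: 3453+0+12·25·14=7653 → min 4107.
Optimal parenthesization: (W₁ (((W₂ W₃) W₄) W₅)) with cost 4107.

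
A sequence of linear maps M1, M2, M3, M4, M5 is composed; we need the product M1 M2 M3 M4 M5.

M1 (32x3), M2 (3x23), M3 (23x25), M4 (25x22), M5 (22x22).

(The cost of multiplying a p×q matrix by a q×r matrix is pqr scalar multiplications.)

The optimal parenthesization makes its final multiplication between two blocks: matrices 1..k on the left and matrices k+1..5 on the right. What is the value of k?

Adjacent pairs: M1M2 = 32·3·23 = 2208; M2M3 = 3·23·25 = 1725; M3M4 = 23·25·22 = 12650; M4M5 = 25·22·22 = 12100.
Length 3: M1..M3: k=1: 0+1725+32·3·25=4125; k=2: 2208+0+32·23·25=20608 → min 4125 | M2..M4: k=2: 0+12650+3·23·22=14168; k=3: 1725+0+3·25·22=3375 → min 3375 | M3..M5: k=3: 0+12100+23·25·22=24750; k=4: 12650+0+23·22·22=23782 → min 23782.
Length 4: M1..M4: k=1: 0+3375+32·3·22=5487; k=2: 2208+12650+32·23·22=31050; k=3: 4125+0+32·25·22=21725 → min 5487 | M2..M5: k=2: 0+23782+3·23·22=25300; k=3: 1725+12100+3·25·22=15475; k=4: 3375+0+3·22·22=4827 → min 4827.
Top-level splits: k=1: (M1..M1)·(M2..M5) → 0+4827+32·3·22 = 6939; k=2: (M1..M2)·(M3..M5) → 2208+23782+32·23·22 = 42182; k=3: (M1..M3)·(M4..M5) → 4125+12100+32·25·22 = 33825; k=4: (M1..M4)·(M5..M5) → 5487+0+32·22·22 = 20975.
Best split is after M1, i.e. k = 1.

1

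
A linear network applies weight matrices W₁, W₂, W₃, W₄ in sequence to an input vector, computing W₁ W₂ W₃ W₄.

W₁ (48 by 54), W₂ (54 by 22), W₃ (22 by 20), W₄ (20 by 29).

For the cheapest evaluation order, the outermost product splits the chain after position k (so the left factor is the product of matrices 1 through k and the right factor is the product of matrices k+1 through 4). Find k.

Adjacent pairs: W₁W₂ = 48·54·22 = 57024; W₂W₃ = 54·22·20 = 23760; W₃W₄ = 22·20·29 = 12760.
Length 3: W₁..W₃: k=1: 0+23760+48·54·20=75600; k=2: 57024+0+48·22·20=78144 → min 75600 | W₂..W₄: k=2: 0+12760+54·22·29=47212; k=3: 23760+0+54·20·29=55080 → min 47212.
Top-level splits: k=1: (W₁..W₁)·(W₂..W₄) → 0+47212+48·54·29 = 122380; k=2: (W₁..W₂)·(W₃..W₄) → 57024+12760+48·22·29 = 100408; k=3: (W₁..W₃)·(W₄..W₄) → 75600+0+48·20·29 = 103440.
Best split is after W₂, i.e. k = 2.

2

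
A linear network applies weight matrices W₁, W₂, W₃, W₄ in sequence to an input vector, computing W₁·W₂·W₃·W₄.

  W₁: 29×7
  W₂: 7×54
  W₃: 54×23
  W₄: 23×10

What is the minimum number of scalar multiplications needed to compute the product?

Adjacent pairs: W₁W₂ = 29·7·54 = 10962; W₂W₃ = 7·54·23 = 8694; W₃W₄ = 54·23·10 = 12420.
Length 3: W₁..W₃: k=1: 0+8694+29·7·23=13363; k=2: 10962+0+29·54·23=46980 → min 13363 | W₂..W₄: k=2: 0+12420+7·54·10=16200; k=3: 8694+0+7·23·10=10304 → min 10304.
Length 4: W₁..W₄: k=1: 0+10304+29·7·10=12334; k=2: 10962+12420+29·54·10=39042; k=3: 13363+0+29·23·10=20033 → min 12334.
Optimal order: (W₁·((W₂·W₃)·W₄)) with cost 12334.

12334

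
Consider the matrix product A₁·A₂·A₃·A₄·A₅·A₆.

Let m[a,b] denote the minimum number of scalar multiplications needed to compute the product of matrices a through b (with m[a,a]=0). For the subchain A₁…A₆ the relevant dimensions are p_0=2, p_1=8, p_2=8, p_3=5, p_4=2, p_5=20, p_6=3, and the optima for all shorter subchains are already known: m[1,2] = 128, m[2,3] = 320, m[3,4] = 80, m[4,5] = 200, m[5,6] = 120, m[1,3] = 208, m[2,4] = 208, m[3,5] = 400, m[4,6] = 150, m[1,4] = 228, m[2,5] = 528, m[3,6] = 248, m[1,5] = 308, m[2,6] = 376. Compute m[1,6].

m[1,6] = min over k∈[1,5] of m[1,k]+m[k+1,6]+p_{0}·p_k·p_{6}.
k=1: 0 + 376 + 2·8·3 = 424; k=2: 128 + 248 + 2·8·3 = 424; k=3: 208 + 150 + 2·5·3 = 388; k=4: 228 + 120 + 2·2·3 = 360; k=5: 308 + 0 + 2·20·3 = 428.
Minimum: 360 at k=4.

360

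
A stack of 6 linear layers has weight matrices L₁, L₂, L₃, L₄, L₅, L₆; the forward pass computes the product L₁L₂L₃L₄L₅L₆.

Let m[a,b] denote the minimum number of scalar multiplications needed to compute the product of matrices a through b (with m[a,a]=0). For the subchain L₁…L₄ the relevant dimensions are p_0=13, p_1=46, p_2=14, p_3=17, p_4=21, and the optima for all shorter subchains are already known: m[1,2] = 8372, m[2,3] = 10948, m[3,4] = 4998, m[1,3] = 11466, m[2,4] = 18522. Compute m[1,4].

16107

m[1,4] = min over k∈[1,3] of m[1,k]+m[k+1,4]+p_{0}·p_k·p_{4}.
k=1: 0 + 18522 + 13·46·21 = 31080; k=2: 8372 + 4998 + 13·14·21 = 17192; k=3: 11466 + 0 + 13·17·21 = 16107.
Minimum: 16107 at k=3.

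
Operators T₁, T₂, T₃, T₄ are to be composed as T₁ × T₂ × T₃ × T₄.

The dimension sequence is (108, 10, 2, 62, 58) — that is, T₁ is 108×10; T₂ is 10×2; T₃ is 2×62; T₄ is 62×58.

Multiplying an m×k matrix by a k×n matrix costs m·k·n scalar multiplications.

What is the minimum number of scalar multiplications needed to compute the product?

Adjacent pairs: T₁T₂ = 108·10·2 = 2160; T₂T₃ = 10·2·62 = 1240; T₃T₄ = 2·62·58 = 7192.
Length 3: T₁..T₃: k=1: 0+1240+108·10·62=68200; k=2: 2160+0+108·2·62=15552 → min 15552 | T₂..T₄: k=2: 0+7192+10·2·58=8352; k=3: 1240+0+10·62·58=37200 → min 8352.
Length 4: T₁..T₄: k=1: 0+8352+108·10·58=70992; k=2: 2160+7192+108·2·58=21880; k=3: 15552+0+108·62·58=403920 → min 21880.
Optimal order: ((T₁ × T₂) × (T₃ × T₄)) with cost 21880.

21880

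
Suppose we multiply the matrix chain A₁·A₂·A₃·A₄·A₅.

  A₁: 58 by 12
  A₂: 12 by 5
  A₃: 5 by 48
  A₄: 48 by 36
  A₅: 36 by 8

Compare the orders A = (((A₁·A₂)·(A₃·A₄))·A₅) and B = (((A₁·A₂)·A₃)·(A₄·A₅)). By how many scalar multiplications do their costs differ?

14232

Order A = (((A₁·A₂)·(A₃·A₄))·A₅): (A₁·A₂): 58×12 by 12×5 → 58×5, cost 58·12·5 = 3480; (A₃·A₄): 5×48 by 48×36 → 5×36, cost 5·48·36 = 8640; ((A₁·A₂)·(A₃·A₄)): 58×5 by 5×36 → 58×36, cost 58·5·36 = 10440; cumulative 22560; (((A₁·A₂)·(A₃·A₄))·A₅): 58×36 by 36×8 → 58×8, cost 58·36·8 = 16704; cumulative 39264. Total 39264.
Order B = (((A₁·A₂)·A₃)·(A₄·A₅)): (A₁·A₂): 58×12 by 12×5 → 58×5, cost 58·12·5 = 3480; ((A₁·A₂)·A₃): 58×5 by 5×48 → 58×48, cost 58·5·48 = 13920; cumulative 17400; (A₄·A₅): 48×36 by 36×8 → 48×8, cost 48·36·8 = 13824; (((A₁·A₂)·A₃)·(A₄·A₅)): 58×48 by 48×8 → 58×8, cost 58·48·8 = 22272; cumulative 53496. Total 53496.
Difference: |39264 − 53496| = 14232.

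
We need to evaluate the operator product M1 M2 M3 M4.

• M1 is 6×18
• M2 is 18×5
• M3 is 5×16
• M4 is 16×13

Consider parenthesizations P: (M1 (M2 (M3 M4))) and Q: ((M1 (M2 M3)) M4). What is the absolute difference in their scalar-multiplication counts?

802

Order P = (M1 (M2 (M3 M4))): (M3 M4): 5×16 by 16×13 → 5×13, cost 5·16·13 = 1040; (M2 (M3 M4)): 18×5 by 5×13 → 18×13, cost 18·5·13 = 1170; cumulative 2210; (M1 (M2 (M3 M4))): 6×18 by 18×13 → 6×13, cost 6·18·13 = 1404; cumulative 3614. Total 3614.
Order Q = ((M1 (M2 M3)) M4): (M2 M3): 18×5 by 5×16 → 18×16, cost 18·5·16 = 1440; (M1 (M2 M3)): 6×18 by 18×16 → 6×16, cost 6·18·16 = 1728; cumulative 3168; ((M1 (M2 M3)) M4): 6×16 by 16×13 → 6×13, cost 6·16·13 = 1248; cumulative 4416. Total 4416.
Difference: |3614 − 4416| = 802.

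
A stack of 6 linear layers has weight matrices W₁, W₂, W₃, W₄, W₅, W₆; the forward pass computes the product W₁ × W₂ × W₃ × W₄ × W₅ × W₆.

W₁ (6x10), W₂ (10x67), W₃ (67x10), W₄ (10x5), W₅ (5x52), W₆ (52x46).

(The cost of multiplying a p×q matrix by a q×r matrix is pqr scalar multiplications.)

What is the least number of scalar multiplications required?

20340

Adjacent pairs: W₁W₂ = 6·10·67 = 4020; W₂W₃ = 10·67·10 = 6700; W₃W₄ = 67·10·5 = 3350; W₄W₅ = 10·5·52 = 2600; W₅W₆ = 5·52·46 = 11960.
Length 3: W₁..W₃: k=1: 0+6700+6·10·10=7300; k=2: 4020+0+6·67·10=8040 → min 7300 | W₂..W₄: k=2: 0+3350+10·67·5=6700; k=3: 6700+0+10·10·5=7200 → min 6700 | W₃..W₅: k=3: 0+2600+67·10·52=37440; k=4: 3350+0+67·5·52=20770 → min 20770 | W₄..W₆: k=4: 0+11960+10·5·46=14260; k=5: 2600+0+10·52·46=26520 → min 14260.
Length 4: W₁..W₄: k=1: 0+6700+6·10·5=7000; k=2: 4020+3350+6·67·5=9380; k=3: 7300+0+6·10·5=7600 → min 7000 | W₂..W₅: k=2: 0+20770+10·67·52=55610; k=3: 6700+2600+10·10·52=14500; k=4: 6700+0+10·5·52=9300 → min 9300 | W₃..W₆: k=3: 0+14260+67·10·46=45080; k=4: 3350+11960+67·5·46=30720; k=5: 20770+0+67·52·46=181034 → min 30720.
Length 5: W₁..W₅: k=1: 0+9300+6·10·52=12420; k=2: 4020+20770+6·67·52=45694; k=3: 7300+2600+6·10·52=13020; k=4: 7000+0+6·5·52=8560 → min 8560 | W₂..W₆: k=2: 0+30720+10·67·46=61540; k=3: 6700+14260+10·10·46=25560; k=4: 6700+11960+10·5·46=20960; k=5: 9300+0+10·52·46=33220 → min 20960.
Length 6: W₁..W₆: k=1: 0+20960+6·10·46=23720; k=2: 4020+30720+6·67·46=53232; k=3: 7300+14260+6·10·46=24320; k=4: 7000+11960+6·5·46=20340; k=5: 8560+0+6·52·46=22912 → min 20340.
Optimal order: ((W₁ × (W₂ × (W₃ × W₄))) × (W₅ × W₆)) with cost 20340.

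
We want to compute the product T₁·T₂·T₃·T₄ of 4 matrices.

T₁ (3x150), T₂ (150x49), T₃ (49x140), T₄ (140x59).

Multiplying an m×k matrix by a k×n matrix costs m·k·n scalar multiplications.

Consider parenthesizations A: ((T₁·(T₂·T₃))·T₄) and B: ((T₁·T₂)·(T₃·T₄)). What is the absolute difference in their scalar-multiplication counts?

681317

Order A = ((T₁·(T₂·T₃))·T₄): (T₂·T₃): 150×49 by 49×140 → 150×140, cost 150·49·140 = 1029000; (T₁·(T₂·T₃)): 3×150 by 150×140 → 3×140, cost 3·150·140 = 63000; cumulative 1092000; ((T₁·(T₂·T₃))·T₄): 3×140 by 140×59 → 3×59, cost 3·140·59 = 24780; cumulative 1116780. Total 1116780.
Order B = ((T₁·T₂)·(T₃·T₄)): (T₁·T₂): 3×150 by 150×49 → 3×49, cost 3·150·49 = 22050; (T₃·T₄): 49×140 by 140×59 → 49×59, cost 49·140·59 = 404740; ((T₁·T₂)·(T₃·T₄)): 3×49 by 49×59 → 3×59, cost 3·49·59 = 8673; cumulative 435463. Total 435463.
Difference: |1116780 − 435463| = 681317.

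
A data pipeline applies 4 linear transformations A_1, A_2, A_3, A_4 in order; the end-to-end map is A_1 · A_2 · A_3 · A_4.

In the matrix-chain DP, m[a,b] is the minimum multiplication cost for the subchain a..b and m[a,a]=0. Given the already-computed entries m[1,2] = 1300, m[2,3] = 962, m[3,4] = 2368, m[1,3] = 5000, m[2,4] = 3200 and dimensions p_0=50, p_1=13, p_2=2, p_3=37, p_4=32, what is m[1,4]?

6868

m[1,4] = min over k∈[1,3] of m[1,k]+m[k+1,4]+p_{0}·p_k·p_{4}.
k=1: 0 + 3200 + 50·13·32 = 24000; k=2: 1300 + 2368 + 50·2·32 = 6868; k=3: 5000 + 0 + 50·37·32 = 64200.
Minimum: 6868 at k=2.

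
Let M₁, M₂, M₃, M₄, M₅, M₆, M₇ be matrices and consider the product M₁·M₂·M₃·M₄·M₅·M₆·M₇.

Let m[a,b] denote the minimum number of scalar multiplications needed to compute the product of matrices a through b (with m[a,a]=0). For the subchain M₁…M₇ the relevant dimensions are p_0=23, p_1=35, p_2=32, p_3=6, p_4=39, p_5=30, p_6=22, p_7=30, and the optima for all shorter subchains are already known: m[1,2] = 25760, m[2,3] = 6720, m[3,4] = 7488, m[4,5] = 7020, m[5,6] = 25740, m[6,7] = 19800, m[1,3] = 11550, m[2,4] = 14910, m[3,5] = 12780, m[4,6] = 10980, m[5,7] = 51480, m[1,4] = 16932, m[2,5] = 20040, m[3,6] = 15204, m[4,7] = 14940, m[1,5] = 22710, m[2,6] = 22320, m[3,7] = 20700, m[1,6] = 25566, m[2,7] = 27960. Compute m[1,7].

m[1,7] = min over k∈[1,6] of m[1,k]+m[k+1,7]+p_{0}·p_k·p_{7}.
k=1: 0 + 27960 + 23·35·30 = 52110; k=2: 25760 + 20700 + 23·32·30 = 68540; k=3: 11550 + 14940 + 23·6·30 = 30630; k=4: 16932 + 51480 + 23·39·30 = 95322; k=5: 22710 + 19800 + 23·30·30 = 63210; k=6: 25566 + 0 + 23·22·30 = 40746.
Minimum: 30630 at k=3.

30630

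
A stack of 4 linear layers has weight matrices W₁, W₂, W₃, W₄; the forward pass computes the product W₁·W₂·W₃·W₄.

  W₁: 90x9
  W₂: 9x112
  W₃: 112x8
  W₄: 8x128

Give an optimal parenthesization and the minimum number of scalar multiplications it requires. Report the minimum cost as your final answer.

Adjacent pairs: W₁W₂ = 90·9·112 = 90720; W₂W₃ = 9·112·8 = 8064; W₃W₄ = 112·8·128 = 114688.
Length 3: W₁..W₃: k=1: 0+8064+90·9·8=14544; k=2: 90720+0+90·112·8=171360 → min 14544 | W₂..W₄: k=2: 0+114688+9·112·128=243712; k=3: 8064+0+9·8·128=17280 → min 17280.
Length 4: W₁..W₄: k=1: 0+17280+90·9·128=120960; k=2: 90720+114688+90·112·128=1495648; k=3: 14544+0+90·8·128=106704 → min 106704.
Optimal parenthesization: ((W₁·(W₂·W₃))·W₄) with cost 106704.

106704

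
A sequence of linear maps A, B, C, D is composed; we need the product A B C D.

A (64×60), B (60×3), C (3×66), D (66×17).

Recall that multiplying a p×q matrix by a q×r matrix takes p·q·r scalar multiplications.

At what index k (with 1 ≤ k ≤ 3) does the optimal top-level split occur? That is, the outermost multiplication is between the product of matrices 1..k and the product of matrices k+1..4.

2

Adjacent pairs: AB = 64·60·3 = 11520; BC = 60·3·66 = 11880; CD = 3·66·17 = 3366.
Length 3: A..C: k=1: 0+11880+64·60·66=265320; k=2: 11520+0+64·3·66=24192 → min 24192 | B..D: k=2: 0+3366+60·3·17=6426; k=3: 11880+0+60·66·17=79200 → min 6426.
Top-level splits: k=1: (A..A)·(B..D) → 0+6426+64·60·17 = 71706; k=2: (A..B)·(C..D) → 11520+3366+64·3·17 = 18150; k=3: (A..C)·(D..D) → 24192+0+64·66·17 = 96000.
Best split is after B, i.e. k = 2.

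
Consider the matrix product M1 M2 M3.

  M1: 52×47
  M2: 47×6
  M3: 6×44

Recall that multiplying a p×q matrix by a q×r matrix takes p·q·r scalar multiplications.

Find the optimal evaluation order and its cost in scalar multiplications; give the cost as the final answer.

28392

(M1 (M2 M3)): cost 119944.
((M1 M2) M3): cost 28392.
Optimal: ((M1 M2) M3) with cost 28392.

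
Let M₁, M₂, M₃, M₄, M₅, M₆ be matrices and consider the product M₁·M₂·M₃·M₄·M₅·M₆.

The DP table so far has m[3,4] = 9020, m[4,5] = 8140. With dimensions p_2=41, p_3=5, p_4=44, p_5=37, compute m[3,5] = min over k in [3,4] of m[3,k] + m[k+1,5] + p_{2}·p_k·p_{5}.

m[3,5] = min over k∈[3,4] of m[3,k]+m[k+1,5]+p_{2}·p_k·p_{5}.
k=3: 0 + 8140 + 41·5·37 = 15725; k=4: 9020 + 0 + 41·44·37 = 75768.
Minimum: 15725 at k=3.

15725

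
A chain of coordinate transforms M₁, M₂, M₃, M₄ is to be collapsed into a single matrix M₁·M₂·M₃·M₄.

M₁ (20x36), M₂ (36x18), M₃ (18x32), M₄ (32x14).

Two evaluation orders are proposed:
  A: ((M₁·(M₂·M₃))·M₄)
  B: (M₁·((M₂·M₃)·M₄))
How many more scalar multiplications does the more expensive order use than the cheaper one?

Order A = ((M₁·(M₂·M₃))·M₄): (M₂·M₃): 36×18 by 18×32 → 36×32, cost 36·18·32 = 20736; (M₁·(M₂·M₃)): 20×36 by 36×32 → 20×32, cost 20·36·32 = 23040; cumulative 43776; ((M₁·(M₂·M₃))·M₄): 20×32 by 32×14 → 20×14, cost 20·32·14 = 8960; cumulative 52736. Total 52736.
Order B = (M₁·((M₂·M₃)·M₄)): (M₂·M₃): 36×18 by 18×32 → 36×32, cost 36·18·32 = 20736; ((M₂·M₃)·M₄): 36×32 by 32×14 → 36×14, cost 36·32·14 = 16128; cumulative 36864; (M₁·((M₂·M₃)·M₄)): 20×36 by 36×14 → 20×14, cost 20·36·14 = 10080; cumulative 46944. Total 46944.
Difference: |52736 − 46944| = 5792.

5792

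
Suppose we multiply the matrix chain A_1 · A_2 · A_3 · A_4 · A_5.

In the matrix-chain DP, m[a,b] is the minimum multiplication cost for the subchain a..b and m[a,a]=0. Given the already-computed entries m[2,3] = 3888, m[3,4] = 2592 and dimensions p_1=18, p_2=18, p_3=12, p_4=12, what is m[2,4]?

m[2,4] = min over k∈[2,3] of m[2,k]+m[k+1,4]+p_{1}·p_k·p_{4}.
k=2: 0 + 2592 + 18·18·12 = 6480; k=3: 3888 + 0 + 18·12·12 = 6480.
Minimum: 6480 at k=2.

6480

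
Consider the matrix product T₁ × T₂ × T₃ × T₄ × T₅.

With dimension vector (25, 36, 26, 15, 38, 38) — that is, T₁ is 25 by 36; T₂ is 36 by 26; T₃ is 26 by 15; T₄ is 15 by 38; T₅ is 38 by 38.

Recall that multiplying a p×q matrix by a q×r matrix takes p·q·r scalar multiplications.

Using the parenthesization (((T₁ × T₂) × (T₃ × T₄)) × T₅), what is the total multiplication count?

(T₁ × T₂): 25×36 by 36×26 → 25×26, cost 25·36·26 = 23400
(T₃ × T₄): 26×15 by 15×38 → 26×38, cost 26·15·38 = 14820
((T₁ × T₂) × (T₃ × T₄)): 25×26 by 26×38 → 25×38, cost 25·26·38 = 24700; cumulative 62920
(((T₁ × T₂) × (T₃ × T₄)) × T₅): 25×38 by 38×38 → 25×38, cost 25·38·38 = 36100; cumulative 99020
Total: 99020 scalar multiplications.

99020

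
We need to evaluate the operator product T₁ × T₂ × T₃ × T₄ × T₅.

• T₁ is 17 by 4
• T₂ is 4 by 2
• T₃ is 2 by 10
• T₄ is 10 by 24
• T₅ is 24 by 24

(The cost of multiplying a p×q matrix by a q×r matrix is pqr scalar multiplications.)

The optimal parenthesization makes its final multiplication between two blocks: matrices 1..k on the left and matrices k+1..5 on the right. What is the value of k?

2

Adjacent pairs: T₁T₂ = 17·4·2 = 136; T₂T₃ = 4·2·10 = 80; T₃T₄ = 2·10·24 = 480; T₄T₅ = 10·24·24 = 5760.
Length 3: T₁..T₃: k=1: 0+80+17·4·10=760; k=2: 136+0+17·2·10=476 → min 476 | T₂..T₄: k=2: 0+480+4·2·24=672; k=3: 80+0+4·10·24=1040 → min 672 | T₃..T₅: k=3: 0+5760+2·10·24=6240; k=4: 480+0+2·24·24=1632 → min 1632.
Length 4: T₁..T₄: k=1: 0+672+17·4·24=2304; k=2: 136+480+17·2·24=1432; k=3: 476+0+17·10·24=4556 → min 1432 | T₂..T₅: k=2: 0+1632+4·2·24=1824; k=3: 80+5760+4·10·24=6800; k=4: 672+0+4·24·24=2976 → min 1824.
Top-level splits: k=1: (T₁..T₁)·(T₂..T₅) → 0+1824+17·4·24 = 3456; k=2: (T₁..T₂)·(T₃..T₅) → 136+1632+17·2·24 = 2584; k=3: (T₁..T₃)·(T₄..T₅) → 476+5760+17·10·24 = 10316; k=4: (T₁..T₄)·(T₅..T₅) → 1432+0+17·24·24 = 11224.
Best split is after T₂, i.e. k = 2.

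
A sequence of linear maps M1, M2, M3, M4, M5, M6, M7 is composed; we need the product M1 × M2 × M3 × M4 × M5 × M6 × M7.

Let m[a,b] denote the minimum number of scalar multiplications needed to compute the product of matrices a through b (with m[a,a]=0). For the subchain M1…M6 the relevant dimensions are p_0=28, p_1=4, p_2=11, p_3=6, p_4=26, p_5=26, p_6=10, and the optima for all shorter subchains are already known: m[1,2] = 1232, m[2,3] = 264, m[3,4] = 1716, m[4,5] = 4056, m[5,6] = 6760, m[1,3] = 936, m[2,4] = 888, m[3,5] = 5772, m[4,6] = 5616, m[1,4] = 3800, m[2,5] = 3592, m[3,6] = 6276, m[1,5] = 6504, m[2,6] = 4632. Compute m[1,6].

m[1,6] = min over k∈[1,5] of m[1,k]+m[k+1,6]+p_{0}·p_k·p_{6}.
k=1: 0 + 4632 + 28·4·10 = 5752; k=2: 1232 + 6276 + 28·11·10 = 10588; k=3: 936 + 5616 + 28·6·10 = 8232; k=4: 3800 + 6760 + 28·26·10 = 17840; k=5: 6504 + 0 + 28·26·10 = 13784.
Minimum: 5752 at k=1.

5752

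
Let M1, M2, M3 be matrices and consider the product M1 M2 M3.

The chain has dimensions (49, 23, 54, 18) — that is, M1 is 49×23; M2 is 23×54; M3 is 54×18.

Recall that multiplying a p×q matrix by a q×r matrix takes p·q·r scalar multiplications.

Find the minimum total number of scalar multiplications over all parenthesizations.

42642

Order (M1 (M2 M3)): (M2 M3): 23×54 by 54×18 → 23×18, cost 23·54·18 = 22356; (M1 (M2 M3)): 49×23 by 23×18 → 49×18, cost 49·23·18 = 20286; cumulative 42642. Total 42642.
Order ((M1 M2) M3): (M1 M2): 49×23 by 23×54 → 49×54, cost 49·23·54 = 60858; ((M1 M2) M3): 49×54 by 54×18 → 49×18, cost 49·54·18 = 47628; cumulative 108486. Total 108486.
Minimum: 42642.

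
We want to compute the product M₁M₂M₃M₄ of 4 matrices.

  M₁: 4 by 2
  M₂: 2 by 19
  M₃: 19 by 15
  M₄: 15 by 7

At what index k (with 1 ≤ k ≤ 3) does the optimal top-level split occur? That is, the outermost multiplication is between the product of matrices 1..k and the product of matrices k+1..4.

1

Adjacent pairs: M₁M₂ = 4·2·19 = 152; M₂M₃ = 2·19·15 = 570; M₃M₄ = 19·15·7 = 1995.
Length 3: M₁..M₃: k=1: 0+570+4·2·15=690; k=2: 152+0+4·19·15=1292 → min 690 | M₂..M₄: k=2: 0+1995+2·19·7=2261; k=3: 570+0+2·15·7=780 → min 780.
Top-level splits: k=1: (M₁..M₁)·(M₂..M₄) → 0+780+4·2·7 = 836; k=2: (M₁..M₂)·(M₃..M₄) → 152+1995+4·19·7 = 2679; k=3: (M₁..M₃)·(M₄..M₄) → 690+0+4·15·7 = 1110.
Best split is after M₁, i.e. k = 1.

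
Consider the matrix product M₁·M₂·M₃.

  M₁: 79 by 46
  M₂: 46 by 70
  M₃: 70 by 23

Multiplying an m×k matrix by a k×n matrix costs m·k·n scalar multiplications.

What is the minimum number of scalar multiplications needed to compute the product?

157642

Order (M₁·(M₂·M₃)): (M₂·M₃): 46×70 by 70×23 → 46×23, cost 46·70·23 = 74060; (M₁·(M₂·M₃)): 79×46 by 46×23 → 79×23, cost 79·46·23 = 83582; cumulative 157642. Total 157642.
Order ((M₁·M₂)·M₃): (M₁·M₂): 79×46 by 46×70 → 79×70, cost 79·46·70 = 254380; ((M₁·M₂)·M₃): 79×70 by 70×23 → 79×23, cost 79·70·23 = 127190; cumulative 381570. Total 381570.
Minimum: 157642.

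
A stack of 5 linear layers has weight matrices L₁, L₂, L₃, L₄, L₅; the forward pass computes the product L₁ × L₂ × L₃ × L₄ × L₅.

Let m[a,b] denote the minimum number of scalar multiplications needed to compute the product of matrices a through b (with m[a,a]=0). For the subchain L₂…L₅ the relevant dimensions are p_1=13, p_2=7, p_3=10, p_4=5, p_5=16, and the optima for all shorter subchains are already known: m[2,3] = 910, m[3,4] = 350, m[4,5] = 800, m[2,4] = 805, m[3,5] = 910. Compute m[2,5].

m[2,5] = min over k∈[2,4] of m[2,k]+m[k+1,5]+p_{1}·p_k·p_{5}.
k=2: 0 + 910 + 13·7·16 = 2366; k=3: 910 + 800 + 13·10·16 = 3790; k=4: 805 + 0 + 13·5·16 = 1845.
Minimum: 1845 at k=4.

1845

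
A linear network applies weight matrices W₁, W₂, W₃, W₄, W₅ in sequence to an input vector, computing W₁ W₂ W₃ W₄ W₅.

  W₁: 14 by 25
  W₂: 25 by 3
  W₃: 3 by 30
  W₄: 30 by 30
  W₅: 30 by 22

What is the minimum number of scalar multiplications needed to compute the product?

6654

Adjacent pairs: W₁W₂ = 14·25·3 = 1050; W₂W₃ = 25·3·30 = 2250; W₃W₄ = 3·30·30 = 2700; W₄W₅ = 30·30·22 = 19800.
Length 3: W₁..W₃: k=1: 0+2250+14·25·30=12750; k=2: 1050+0+14·3·30=2310 → min 2310 | W₂..W₄: k=2: 0+2700+25·3·30=4950; k=3: 2250+0+25·30·30=24750 → min 4950 | W₃..W₅: k=3: 0+19800+3·30·22=21780; k=4: 2700+0+3·30·22=4680 → min 4680.
Length 4: W₁..W₄: k=1: 0+4950+14·25·30=15450; k=2: 1050+2700+14·3·30=5010; k=3: 2310+0+14·30·30=14910 → min 5010 | W₂..W₅: k=2: 0+4680+25·3·22=6330; k=3: 2250+19800+25·30·22=38550; k=4: 4950+0+25·30·22=21450 → min 6330.
Length 5: W₁..W₅: k=1: 0+6330+14·25·22=14030; k=2: 1050+4680+14·3·22=6654; k=3: 2310+19800+14·30·22=31350; k=4: 5010+0+14·30·22=14250 → min 6654.
Optimal order: ((W₁ W₂) ((W₃ W₄) W₅)) with cost 6654.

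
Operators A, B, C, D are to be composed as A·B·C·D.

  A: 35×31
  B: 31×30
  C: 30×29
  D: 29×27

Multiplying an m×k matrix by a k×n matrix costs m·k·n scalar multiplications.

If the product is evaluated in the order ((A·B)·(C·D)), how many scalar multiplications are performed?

84390

(A·B): 35×31 by 31×30 → 35×30, cost 35·31·30 = 32550
(C·D): 30×29 by 29×27 → 30×27, cost 30·29·27 = 23490
((A·B)·(C·D)): 35×30 by 30×27 → 35×27, cost 35·30·27 = 28350; cumulative 84390
Total: 84390 scalar multiplications.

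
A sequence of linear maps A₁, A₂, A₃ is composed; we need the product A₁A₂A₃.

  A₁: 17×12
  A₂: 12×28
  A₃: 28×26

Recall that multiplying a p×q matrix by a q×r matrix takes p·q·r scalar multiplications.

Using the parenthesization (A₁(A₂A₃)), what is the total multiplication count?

(A₂A₃): 12×28 by 28×26 → 12×26, cost 12·28·26 = 8736
(A₁(A₂A₃)): 17×12 by 12×26 → 17×26, cost 17·12·26 = 5304; cumulative 14040
Total: 14040 scalar multiplications.

14040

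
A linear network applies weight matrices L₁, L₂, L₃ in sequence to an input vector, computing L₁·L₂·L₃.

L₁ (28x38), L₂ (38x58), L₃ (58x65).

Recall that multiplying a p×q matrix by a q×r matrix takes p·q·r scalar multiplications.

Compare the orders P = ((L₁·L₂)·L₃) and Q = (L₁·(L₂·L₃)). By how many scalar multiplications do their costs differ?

Order P = ((L₁·L₂)·L₃): (L₁·L₂): 28×38 by 38×58 → 28×58, cost 28·38·58 = 61712; ((L₁·L₂)·L₃): 28×58 by 58×65 → 28×65, cost 28·58·65 = 105560; cumulative 167272. Total 167272.
Order Q = (L₁·(L₂·L₃)): (L₂·L₃): 38×58 by 58×65 → 38×65, cost 38·58·65 = 143260; (L₁·(L₂·L₃)): 28×38 by 38×65 → 28×65, cost 28·38·65 = 69160; cumulative 212420. Total 212420.
Difference: |167272 − 212420| = 45148.

45148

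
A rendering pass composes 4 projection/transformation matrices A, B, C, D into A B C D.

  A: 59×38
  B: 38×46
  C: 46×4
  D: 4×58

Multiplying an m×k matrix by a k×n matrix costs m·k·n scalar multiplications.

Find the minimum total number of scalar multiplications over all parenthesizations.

29648

Adjacent pairs: AB = 59·38·46 = 103132; BC = 38·46·4 = 6992; CD = 46·4·58 = 10672.
Length 3: A..C: k=1: 0+6992+59·38·4=15960; k=2: 103132+0+59·46·4=113988 → min 15960 | B..D: k=2: 0+10672+38·46·58=112056; k=3: 6992+0+38·4·58=15808 → min 15808.
Length 4: A..D: k=1: 0+15808+59·38·58=145844; k=2: 103132+10672+59·46·58=271216; k=3: 15960+0+59·4·58=29648 → min 29648.
Optimal order: ((A (B C)) D) with cost 29648.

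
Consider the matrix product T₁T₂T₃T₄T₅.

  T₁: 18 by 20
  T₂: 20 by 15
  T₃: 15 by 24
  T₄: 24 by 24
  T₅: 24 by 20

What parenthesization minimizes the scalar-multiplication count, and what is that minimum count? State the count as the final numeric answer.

26640

Adjacent pairs: T₁T₂ = 18·20·15 = 5400; T₂T₃ = 20·15·24 = 7200; T₃T₄ = 15·24·24 = 8640; T₄T₅ = 24·24·20 = 11520.
Length 3: T₁..T₃: k=1: 0+7200+18·20·24=15840; k=2: 5400+0+18·15·24=11880 → min 11880 | T₂..T₄: k=2: 0+8640+20·15·24=15840; k=3: 7200+0+20·24·24=18720 → min 15840 | T₃..T₅: k=3: 0+11520+15·24·20=18720; k=4: 8640+0+15·24·20=15840 → min 15840.
Length 4: T₁..T₄: k=1: 0+15840+18·20·24=24480; k=2: 5400+8640+18·15·24=20520; k=3: 11880+0+18·24·24=22248 → min 20520 | T₂..T₅: k=2: 0+15840+20·15·20=21840; k=3: 7200+11520+20·24·20=28320; k=4: 15840+0+20·24·20=25440 → min 21840.
Length 5: T₁..T₅: k=1: 0+21840+18·20·20=29040; k=2: 5400+15840+18·15·20=26640; k=3: 11880+11520+18·24·20=32040; k=4: 20520+0+18·24·20=29160 → min 26640.
Optimal parenthesization: ((T₁T₂)((T₃T₄)T₅)) with cost 26640.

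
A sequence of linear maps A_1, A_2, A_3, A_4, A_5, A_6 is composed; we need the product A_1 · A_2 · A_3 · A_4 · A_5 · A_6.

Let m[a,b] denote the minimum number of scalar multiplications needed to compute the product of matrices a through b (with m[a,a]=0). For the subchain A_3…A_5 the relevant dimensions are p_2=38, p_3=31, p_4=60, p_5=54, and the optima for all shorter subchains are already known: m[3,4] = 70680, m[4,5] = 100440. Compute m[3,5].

m[3,5] = min over k∈[3,4] of m[3,k]+m[k+1,5]+p_{2}·p_k·p_{5}.
k=3: 0 + 100440 + 38·31·54 = 164052; k=4: 70680 + 0 + 38·60·54 = 193800.
Minimum: 164052 at k=3.

164052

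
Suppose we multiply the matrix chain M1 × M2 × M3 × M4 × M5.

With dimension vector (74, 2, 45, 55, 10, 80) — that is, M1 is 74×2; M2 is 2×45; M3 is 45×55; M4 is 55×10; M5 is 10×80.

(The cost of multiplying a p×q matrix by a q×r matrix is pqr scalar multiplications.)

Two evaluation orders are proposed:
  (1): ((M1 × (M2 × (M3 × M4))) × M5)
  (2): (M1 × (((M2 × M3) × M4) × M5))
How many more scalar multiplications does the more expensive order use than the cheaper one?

66840

Order (1) = ((M1 × (M2 × (M3 × M4))) × M5): (M3 × M4): 45×55 by 55×10 → 45×10, cost 45·55·10 = 24750; (M2 × (M3 × M4)): 2×45 by 45×10 → 2×10, cost 2·45·10 = 900; cumulative 25650; (M1 × (M2 × (M3 × M4))): 74×2 by 2×10 → 74×10, cost 74·2·10 = 1480; cumulative 27130; ((M1 × (M2 × (M3 × M4))) × M5): 74×10 by 10×80 → 74×80, cost 74·10·80 = 59200; cumulative 86330. Total 86330.
Order (2) = (M1 × (((M2 × M3) × M4) × M5)): (M2 × M3): 2×45 by 45×55 → 2×55, cost 2·45·55 = 4950; ((M2 × M3) × M4): 2×55 by 55×10 → 2×10, cost 2·55·10 = 1100; cumulative 6050; (((M2 × M3) × M4) × M5): 2×10 by 10×80 → 2×80, cost 2·10·80 = 1600; cumulative 7650; (M1 × (((M2 × M3) × M4) × M5)): 74×2 by 2×80 → 74×80, cost 74·2·80 = 11840; cumulative 19490. Total 19490.
Difference: |86330 − 19490| = 66840.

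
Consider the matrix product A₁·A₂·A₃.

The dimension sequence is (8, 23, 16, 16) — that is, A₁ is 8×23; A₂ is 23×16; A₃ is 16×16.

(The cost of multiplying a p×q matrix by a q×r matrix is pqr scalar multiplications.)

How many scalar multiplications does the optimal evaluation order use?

Order (A₁·(A₂·A₃)): (A₂·A₃): 23×16 by 16×16 → 23×16, cost 23·16·16 = 5888; (A₁·(A₂·A₃)): 8×23 by 23×16 → 8×16, cost 8·23·16 = 2944; cumulative 8832. Total 8832.
Order ((A₁·A₂)·A₃): (A₁·A₂): 8×23 by 23×16 → 8×16, cost 8·23·16 = 2944; ((A₁·A₂)·A₃): 8×16 by 16×16 → 8×16, cost 8·16·16 = 2048; cumulative 4992. Total 4992.
Minimum: 4992.

4992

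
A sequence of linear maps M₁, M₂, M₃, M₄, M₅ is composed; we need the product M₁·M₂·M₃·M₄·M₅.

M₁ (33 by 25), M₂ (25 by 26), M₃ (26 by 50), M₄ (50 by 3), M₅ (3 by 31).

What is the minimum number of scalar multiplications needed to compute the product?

11394

Adjacent pairs: M₁M₂ = 33·25·26 = 21450; M₂M₃ = 25·26·50 = 32500; M₃M₄ = 26·50·3 = 3900; M₄M₅ = 50·3·31 = 4650.
Length 3: M₁..M₃: k=1: 0+32500+33·25·50=73750; k=2: 21450+0+33·26·50=64350 → min 64350 | M₂..M₄: k=2: 0+3900+25·26·3=5850; k=3: 32500+0+25·50·3=36250 → min 5850 | M₃..M₅: k=3: 0+4650+26·50·31=44950; k=4: 3900+0+26·3·31=6318 → min 6318.
Length 4: M₁..M₄: k=1: 0+5850+33·25·3=8325; k=2: 21450+3900+33·26·3=27924; k=3: 64350+0+33·50·3=69300 → min 8325 | M₂..M₅: k=2: 0+6318+25·26·31=26468; k=3: 32500+4650+25·50·31=75900; k=4: 5850+0+25·3·31=8175 → min 8175.
Length 5: M₁..M₅: k=1: 0+8175+33·25·31=33750; k=2: 21450+6318+33·26·31=54366; k=3: 64350+4650+33·50·31=120150; k=4: 8325+0+33·3·31=11394 → min 11394.
Optimal order: ((M₁·(M₂·(M₃·M₄)))·M₅) with cost 11394.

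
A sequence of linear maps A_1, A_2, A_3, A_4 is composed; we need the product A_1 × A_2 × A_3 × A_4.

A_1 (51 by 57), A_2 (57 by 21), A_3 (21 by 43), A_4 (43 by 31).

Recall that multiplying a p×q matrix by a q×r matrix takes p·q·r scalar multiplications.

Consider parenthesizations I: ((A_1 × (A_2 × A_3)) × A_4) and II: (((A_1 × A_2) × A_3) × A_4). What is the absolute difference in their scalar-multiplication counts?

Order I = ((A_1 × (A_2 × A_3)) × A_4): (A_2 × A_3): 57×21 by 21×43 → 57×43, cost 57·21·43 = 51471; (A_1 × (A_2 × A_3)): 51×57 by 57×43 → 51×43, cost 51·57·43 = 125001; cumulative 176472; ((A_1 × (A_2 × A_3)) × A_4): 51×43 by 43×31 → 51×31, cost 51·43·31 = 67983; cumulative 244455. Total 244455.
Order II = (((A_1 × A_2) × A_3) × A_4): (A_1 × A_2): 51×57 by 57×21 → 51×21, cost 51·57·21 = 61047; ((A_1 × A_2) × A_3): 51×21 by 21×43 → 51×43, cost 51·21·43 = 46053; cumulative 107100; (((A_1 × A_2) × A_3) × A_4): 51×43 by 43×31 → 51×31, cost 51·43·31 = 67983; cumulative 175083. Total 175083.
Difference: |244455 − 175083| = 69372.

69372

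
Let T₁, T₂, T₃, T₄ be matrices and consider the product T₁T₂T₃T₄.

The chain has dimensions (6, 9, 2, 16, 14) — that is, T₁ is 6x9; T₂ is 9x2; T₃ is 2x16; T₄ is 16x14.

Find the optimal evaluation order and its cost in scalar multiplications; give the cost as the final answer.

724

Adjacent pairs: T₁T₂ = 6·9·2 = 108; T₂T₃ = 9·2·16 = 288; T₃T₄ = 2·16·14 = 448.
Length 3: T₁..T₃: k=1: 0+288+6·9·16=1152; k=2: 108+0+6·2·16=300 → min 300 | T₂..T₄: k=2: 0+448+9·2·14=700; k=3: 288+0+9·16·14=2304 → min 700.
Length 4: T₁..T₄: k=1: 0+700+6·9·14=1456; k=2: 108+448+6·2·14=724; k=3: 300+0+6·16·14=1644 → min 724.
Optimal parenthesization: ((T₁T₂)(T₃T₄)) with cost 724.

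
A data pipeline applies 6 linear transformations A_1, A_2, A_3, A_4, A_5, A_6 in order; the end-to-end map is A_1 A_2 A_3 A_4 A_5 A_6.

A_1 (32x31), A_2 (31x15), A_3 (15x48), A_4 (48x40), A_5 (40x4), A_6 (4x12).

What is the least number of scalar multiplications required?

Adjacent pairs: A_1A_2 = 32·31·15 = 14880; A_2A_3 = 31·15·48 = 22320; A_3A_4 = 15·48·40 = 28800; A_4A_5 = 48·40·4 = 7680; A_5A_6 = 40·4·12 = 1920.
Length 3: A_1..A_3: k=1: 0+22320+32·31·48=69936; k=2: 14880+0+32·15·48=37920 → min 37920 | A_2..A_4: k=2: 0+28800+31·15·40=47400; k=3: 22320+0+31·48·40=81840 → min 47400 | A_3..A_5: k=3: 0+7680+15·48·4=10560; k=4: 28800+0+15·40·4=31200 → min 10560 | A_4..A_6: k=4: 0+1920+48·40·12=24960; k=5: 7680+0+48·4·12=9984 → min 9984.
Length 4: A_1..A_4: k=1: 0+47400+32·31·40=87080; k=2: 14880+28800+32·15·40=62880; k=3: 37920+0+32·48·40=99360 → min 62880 | A_2..A_5: k=2: 0+10560+31·15·4=12420; k=3: 22320+7680+31·48·4=35952; k=4: 47400+0+31·40·4=52360 → min 12420 | A_3..A_6: k=3: 0+9984+15·48·12=18624; k=4: 28800+1920+15·40·12=37920; k=5: 10560+0+15·4·12=11280 → min 11280.
Length 5: A_1..A_5: k=1: 0+12420+32·31·4=16388; k=2: 14880+10560+32·15·4=27360; k=3: 37920+7680+32·48·4=51744; k=4: 62880+0+32·40·4=68000 → min 16388 | A_2..A_6: k=2: 0+11280+31·15·12=16860; k=3: 22320+9984+31·48·12=50160; k=4: 47400+1920+31·40·12=64200; k=5: 12420+0+31·4·12=13908 → min 13908.
Length 6: A_1..A_6: k=1: 0+13908+32·31·12=25812; k=2: 14880+11280+32·15·12=31920; k=3: 37920+9984+32·48·12=66336; k=4: 62880+1920+32·40·12=80160; k=5: 16388+0+32·4·12=17924 → min 17924.
Optimal order: ((A_1 (A_2 (A_3 (A_4 A_5)))) A_6) with cost 17924.

17924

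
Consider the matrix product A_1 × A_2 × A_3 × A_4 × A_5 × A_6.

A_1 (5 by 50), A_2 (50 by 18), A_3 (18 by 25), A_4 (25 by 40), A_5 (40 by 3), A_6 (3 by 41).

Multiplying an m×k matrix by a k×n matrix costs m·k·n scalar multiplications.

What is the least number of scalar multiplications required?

8415

Adjacent pairs: A_1A_2 = 5·50·18 = 4500; A_2A_3 = 50·18·25 = 22500; A_3A_4 = 18·25·40 = 18000; A_4A_5 = 25·40·3 = 3000; A_5A_6 = 40·3·41 = 4920.
Length 3: A_1..A_3: k=1: 0+22500+5·50·25=28750; k=2: 4500+0+5·18·25=6750 → min 6750 | A_2..A_4: k=2: 0+18000+50·18·40=54000; k=3: 22500+0+50·25·40=72500 → min 54000 | A_3..A_5: k=3: 0+3000+18·25·3=4350; k=4: 18000+0+18·40·3=20160 → min 4350 | A_4..A_6: k=4: 0+4920+25·40·41=45920; k=5: 3000+0+25·3·41=6075 → min 6075.
Length 4: A_1..A_4: k=1: 0+54000+5·50·40=64000; k=2: 4500+18000+5·18·40=26100; k=3: 6750+0+5·25·40=11750 → min 11750 | A_2..A_5: k=2: 0+4350+50·18·3=7050; k=3: 22500+3000+50·25·3=29250; k=4: 54000+0+50·40·3=60000 → min 7050 | A_3..A_6: k=3: 0+6075+18·25·41=24525; k=4: 18000+4920+18·40·41=52440; k=5: 4350+0+18·3·41=6564 → min 6564.
Length 5: A_1..A_5: k=1: 0+7050+5·50·3=7800; k=2: 4500+4350+5·18·3=9120; k=3: 6750+3000+5·25·3=10125; k=4: 11750+0+5·40·3=12350 → min 7800 | A_2..A_6: k=2: 0+6564+50·18·41=43464; k=3: 22500+6075+50·25·41=79825; k=4: 54000+4920+50·40·41=140920; k=5: 7050+0+50·3·41=13200 → min 13200.
Length 6: A_1..A_6: k=1: 0+13200+5·50·41=23450; k=2: 4500+6564+5·18·41=14754; k=3: 6750+6075+5·25·41=17950; k=4: 11750+4920+5·40·41=24870; k=5: 7800+0+5·3·41=8415 → min 8415.
Optimal order: ((A_1 × (A_2 × (A_3 × (A_4 × A_5)))) × A_6) with cost 8415.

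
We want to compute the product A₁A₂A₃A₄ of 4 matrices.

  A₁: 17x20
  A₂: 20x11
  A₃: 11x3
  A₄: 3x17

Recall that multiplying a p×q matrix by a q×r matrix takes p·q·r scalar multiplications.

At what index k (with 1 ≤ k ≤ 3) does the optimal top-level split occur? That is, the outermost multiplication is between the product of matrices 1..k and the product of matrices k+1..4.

Adjacent pairs: A₁A₂ = 17·20·11 = 3740; A₂A₃ = 20·11·3 = 660; A₃A₄ = 11·3·17 = 561.
Length 3: A₁..A₃: k=1: 0+660+17·20·3=1680; k=2: 3740+0+17·11·3=4301 → min 1680 | A₂..A₄: k=2: 0+561+20·11·17=4301; k=3: 660+0+20·3·17=1680 → min 1680.
Top-level splits: k=1: (A₁..A₁)·(A₂..A₄) → 0+1680+17·20·17 = 7460; k=2: (A₁..A₂)·(A₃..A₄) → 3740+561+17·11·17 = 7480; k=3: (A₁..A₃)·(A₄..A₄) → 1680+0+17·3·17 = 2547.
Best split is after A₃, i.e. k = 3.

3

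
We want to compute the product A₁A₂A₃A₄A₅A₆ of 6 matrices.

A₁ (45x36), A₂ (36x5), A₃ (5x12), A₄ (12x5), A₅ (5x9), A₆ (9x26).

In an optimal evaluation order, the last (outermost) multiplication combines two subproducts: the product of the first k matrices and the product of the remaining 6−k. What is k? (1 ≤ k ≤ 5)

Adjacent pairs: A₁A₂ = 45·36·5 = 8100; A₂A₃ = 36·5·12 = 2160; A₃A₄ = 5·12·5 = 300; A₄A₅ = 12·5·9 = 540; A₅A₆ = 5·9·26 = 1170.
Length 3: A₁..A₃: k=1: 0+2160+45·36·12=21600; k=2: 8100+0+45·5·12=10800 → min 10800 | A₂..A₄: k=2: 0+300+36·5·5=1200; k=3: 2160+0+36·12·5=4320 → min 1200 | A₃..A₅: k=3: 0+540+5·12·9=1080; k=4: 300+0+5·5·9=525 → min 525 | A₄..A₆: k=4: 0+1170+12·5·26=2730; k=5: 540+0+12·9·26=3348 → min 2730.
Length 4: A₁..A₄: k=1: 0+1200+45·36·5=9300; k=2: 8100+300+45·5·5=9525; k=3: 10800+0+45·12·5=13500 → min 9300 | A₂..A₅: k=2: 0+525+36·5·9=2145; k=3: 2160+540+36·12·9=6588; k=4: 1200+0+36·5·9=2820 → min 2145 | A₃..A₆: k=3: 0+2730+5·12·26=4290; k=4: 300+1170+5·5·26=2120; k=5: 525+0+5·9·26=1695 → min 1695.
Length 5: A₁..A₅: k=1: 0+2145+45·36·9=16725; k=2: 8100+525+45·5·9=10650; k=3: 10800+540+45·12·9=16200; k=4: 9300+0+45·5·9=11325 → min 10650 | A₂..A₆: k=2: 0+1695+36·5·26=6375; k=3: 2160+2730+36·12·26=16122; k=4: 1200+1170+36·5·26=7050; k=5: 2145+0+36·9·26=10569 → min 6375.
Top-level splits: k=1: (A₁..A₁)·(A₂..A₆) → 0+6375+45·36·26 = 48495; k=2: (A₁..A₂)·(A₃..A₆) → 8100+1695+45·5·26 = 15645; k=3: (A₁..A₃)·(A₄..A₆) → 10800+2730+45·12·26 = 27570; k=4: (A₁..A₄)·(A₅..A₆) → 9300+1170+45·5·26 = 16320; k=5: (A₁..A₅)·(A₆..A₆) → 10650+0+45·9·26 = 21180.
Best split is after A₂, i.e. k = 2.

2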